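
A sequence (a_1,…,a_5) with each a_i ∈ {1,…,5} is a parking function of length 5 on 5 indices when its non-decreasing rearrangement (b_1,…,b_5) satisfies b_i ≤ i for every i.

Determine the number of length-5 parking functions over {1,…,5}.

1296

#PF = (6−5)·6^(5−1) = 1 · 1296 = 1296 (Pollak)
Example (1,1,1,1,3) → sorted (1,1,1,1,3): b_i ≤ i ∀i, a PF.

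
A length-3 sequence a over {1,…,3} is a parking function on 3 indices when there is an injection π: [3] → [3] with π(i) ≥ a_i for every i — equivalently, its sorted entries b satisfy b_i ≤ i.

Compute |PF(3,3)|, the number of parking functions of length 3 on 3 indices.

|PF| = 1·4^2 = 1 · 16 = 16
E.g. (1,1,2) → sorted (1,1,2): b_i ≤ i ∀i, a PF.

16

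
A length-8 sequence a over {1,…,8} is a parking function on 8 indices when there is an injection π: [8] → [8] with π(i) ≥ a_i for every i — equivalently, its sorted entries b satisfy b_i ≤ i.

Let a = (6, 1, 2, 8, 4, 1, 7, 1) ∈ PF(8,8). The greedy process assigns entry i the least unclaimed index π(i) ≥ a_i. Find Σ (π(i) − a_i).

6

Σπ(i) = 1+…+8 = 36; Σa = 6+1+2+8+4+1+7+1 = 30; disp = 36−30 = 6.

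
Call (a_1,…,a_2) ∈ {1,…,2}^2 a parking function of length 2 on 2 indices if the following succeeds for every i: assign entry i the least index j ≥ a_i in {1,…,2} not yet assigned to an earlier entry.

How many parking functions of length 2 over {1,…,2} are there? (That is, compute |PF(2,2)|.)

3

|PF| = (2+1−2)·(2+1)^{2−1} = 1 · 3 = 3 (Konheim–Weiss)
E.g. (1,1) → sorted (1,1): b_i ≤ i ∀i, a PF.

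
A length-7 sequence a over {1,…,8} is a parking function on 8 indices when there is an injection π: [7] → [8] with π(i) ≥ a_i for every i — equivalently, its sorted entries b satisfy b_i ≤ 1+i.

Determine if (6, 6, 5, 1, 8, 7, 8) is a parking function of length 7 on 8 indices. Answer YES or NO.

NO

Rearranged: b = (1, 5, 6, 6, 7, 8, 8).
  b_1=1 ≤ 2
  b_2=5 > 3
  fails at i=2 ⇒ NO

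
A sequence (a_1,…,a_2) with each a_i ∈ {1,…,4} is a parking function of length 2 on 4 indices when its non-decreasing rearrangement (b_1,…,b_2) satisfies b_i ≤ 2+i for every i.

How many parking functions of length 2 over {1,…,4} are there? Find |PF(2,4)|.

Count = (4−2+1)·(4+1)^(2−1) = 3·5 = 15 (Pollak)
Check (2,4) → sorted (2,4): b_i ≤ 2+i ∀i, a PF.

15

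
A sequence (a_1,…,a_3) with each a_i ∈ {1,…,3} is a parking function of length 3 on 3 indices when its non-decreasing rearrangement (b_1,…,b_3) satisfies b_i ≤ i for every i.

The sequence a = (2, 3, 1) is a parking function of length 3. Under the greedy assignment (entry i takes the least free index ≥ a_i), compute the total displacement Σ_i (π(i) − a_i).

0

Σπ = 3·4/2 = 6 (π permutes [3]); Σa = 2+3+1 = 6; disp = 6−6 = 0.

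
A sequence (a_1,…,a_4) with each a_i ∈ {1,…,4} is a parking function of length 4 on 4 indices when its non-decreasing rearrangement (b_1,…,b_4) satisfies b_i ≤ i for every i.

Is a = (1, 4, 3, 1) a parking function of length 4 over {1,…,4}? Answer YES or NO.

YES

Order a: b = (1, 1, 3, 4).
  b_1=1 ≤ 1
  b_2=1 ≤ 2
  b_3=3 ≤ 3
  b_4=4 ≤ 4
All bounds hold ⇒ YES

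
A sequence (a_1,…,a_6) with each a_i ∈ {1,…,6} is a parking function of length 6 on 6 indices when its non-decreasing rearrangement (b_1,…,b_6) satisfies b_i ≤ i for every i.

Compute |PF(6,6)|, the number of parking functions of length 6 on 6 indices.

|PF(6,6)| = (7−6)·7^(6−1) = 1×16807 = 16807 (Konheim–Weiss)
One tuple (1,1,4,3,3,5) → sorted (1,1,3,3,4,5): b_i ≤ i ∀i, a PF.

16807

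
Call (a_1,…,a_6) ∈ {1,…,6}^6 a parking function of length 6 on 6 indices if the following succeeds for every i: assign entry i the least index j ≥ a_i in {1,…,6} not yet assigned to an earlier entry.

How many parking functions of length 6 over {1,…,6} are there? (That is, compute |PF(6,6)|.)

Count = (7−6)·7^(6−1) = 1·16807 = 16807
One tuple (4,3,1,2,2,2) → sorted (1,2,2,2,3,4): b_i ≤ i ∀i, a PF.

16807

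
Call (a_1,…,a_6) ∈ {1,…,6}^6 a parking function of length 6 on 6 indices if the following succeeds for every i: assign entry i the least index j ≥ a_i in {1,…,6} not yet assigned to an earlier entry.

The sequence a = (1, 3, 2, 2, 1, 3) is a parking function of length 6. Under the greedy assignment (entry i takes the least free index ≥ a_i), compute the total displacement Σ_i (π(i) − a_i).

9

Σπ(i) = 1+…+6 = 21; Σa = 1+3+2+2+1+3 = 12; disp = 21−12 = 9.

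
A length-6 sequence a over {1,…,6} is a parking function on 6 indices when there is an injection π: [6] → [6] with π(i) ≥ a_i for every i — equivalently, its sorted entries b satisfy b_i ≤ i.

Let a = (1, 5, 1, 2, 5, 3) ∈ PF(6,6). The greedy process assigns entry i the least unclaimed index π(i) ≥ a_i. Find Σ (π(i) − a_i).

4

Σπ = 21 ({1..6} each once); Σa = 1+5+1+2+5+3 = 17; disp = 21−17 = 4.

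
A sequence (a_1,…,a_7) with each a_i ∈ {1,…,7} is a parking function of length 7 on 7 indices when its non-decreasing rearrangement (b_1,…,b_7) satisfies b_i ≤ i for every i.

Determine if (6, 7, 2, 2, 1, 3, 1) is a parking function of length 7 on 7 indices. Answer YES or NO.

Sorted: b = (1, 1, 2, 2, 3, 6, 7).
  b_1=1 ≤ 1
  b_2=1 ≤ 2
  b_3=2 ≤ 3
  b_4=2 ≤ 4
  b_5=3 ≤ 5
  b_6=6 ≤ 6
  b_7=7 ≤ 7
All bounds hold ⇒ YES

YES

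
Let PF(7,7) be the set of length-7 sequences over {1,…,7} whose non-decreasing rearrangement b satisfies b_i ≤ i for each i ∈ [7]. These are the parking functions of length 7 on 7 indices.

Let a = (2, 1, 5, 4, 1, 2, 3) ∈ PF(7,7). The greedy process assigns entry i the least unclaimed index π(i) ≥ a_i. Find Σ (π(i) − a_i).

Σπ = 28 ({1..7} each once); Σa = 2+1+5+4+1+2+3 = 18; disp = 28−18 = 10.

10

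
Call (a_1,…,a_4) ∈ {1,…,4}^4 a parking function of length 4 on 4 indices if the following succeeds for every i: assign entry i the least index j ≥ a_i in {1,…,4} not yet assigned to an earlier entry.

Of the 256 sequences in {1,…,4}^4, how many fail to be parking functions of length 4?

#PF = (4+1−4)·(4+1)^{4−1} = 1·125 = 125
Example (1,3,4,4) → sorted (1,3,4,4): b_2=3>2, not a PF.
4^4 − 125 = 256 − 125 = 131

131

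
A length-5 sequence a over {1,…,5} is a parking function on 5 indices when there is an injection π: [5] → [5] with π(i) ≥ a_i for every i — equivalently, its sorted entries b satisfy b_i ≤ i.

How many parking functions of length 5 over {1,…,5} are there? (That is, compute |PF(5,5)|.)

1296

|PF| = (6−5)·6^(5−1) = 1 · 1296 = 1296 (Konheim–Weiss)
One tuple (4,1,4,2,2) → sorted (1,2,2,4,4): b_i ≤ i ∀i, a PF.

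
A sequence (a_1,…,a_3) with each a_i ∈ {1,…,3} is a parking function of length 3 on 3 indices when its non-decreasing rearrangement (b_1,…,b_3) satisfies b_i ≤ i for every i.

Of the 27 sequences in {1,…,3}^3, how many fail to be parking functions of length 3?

11

Count = (3−3+1)·(3+1)^(3−1) = 1·16 = 16 [KW]
Check (2,2,2) → sorted (2,2,2): b_1=2>1, not a PF.
Total 27; non-PF = 27−16 = 11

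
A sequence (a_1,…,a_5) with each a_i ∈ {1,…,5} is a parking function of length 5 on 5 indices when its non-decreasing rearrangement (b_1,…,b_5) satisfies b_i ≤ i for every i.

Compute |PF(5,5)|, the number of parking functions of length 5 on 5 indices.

|PF| = (5−5+1)·(5+1)^(5−1) = 1×1296 = 1296
One tuple (1,1,1,5,2) → sorted (1,1,1,2,5): b_i ≤ i ∀i, a PF.

1296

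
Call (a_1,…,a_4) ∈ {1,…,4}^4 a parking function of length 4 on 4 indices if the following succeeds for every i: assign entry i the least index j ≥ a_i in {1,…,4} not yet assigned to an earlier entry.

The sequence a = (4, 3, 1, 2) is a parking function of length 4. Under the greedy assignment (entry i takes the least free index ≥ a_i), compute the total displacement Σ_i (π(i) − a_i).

0

Σπ = 10 ({1..4} each once); Σa = 4+3+1+2 = 10; disp = 10−10 = 0.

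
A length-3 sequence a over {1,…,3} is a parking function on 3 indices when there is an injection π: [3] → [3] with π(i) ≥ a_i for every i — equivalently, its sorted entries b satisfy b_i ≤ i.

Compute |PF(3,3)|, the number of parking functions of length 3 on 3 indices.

16

Count = (3−3+1)·(3+1)^(3−1) = 1 · 16 = 16 (Pollak)
Check (1,3,1) → sorted (1,1,3): b_i ≤ i ∀i, a PF.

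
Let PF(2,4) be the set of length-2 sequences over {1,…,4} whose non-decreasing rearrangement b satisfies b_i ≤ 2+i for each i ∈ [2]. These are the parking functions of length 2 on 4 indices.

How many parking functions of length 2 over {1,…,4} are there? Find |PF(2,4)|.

Count = (4+1−2)·(4+1)^{2−1} = 3×5 = 15 (Pollak)
Check (3,4) → sorted (3,4): b_i ≤ 2+i ∀i, a PF.

15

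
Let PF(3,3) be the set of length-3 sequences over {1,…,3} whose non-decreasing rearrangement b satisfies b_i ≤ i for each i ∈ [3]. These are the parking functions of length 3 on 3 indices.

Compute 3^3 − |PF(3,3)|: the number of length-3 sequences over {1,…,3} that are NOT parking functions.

11

#PF = (3−3+1)·(3+1)^(3−1) = 1×16 = 16 [KW]
One tuple (3,3,2) → sorted (2,3,3): b_1=2>1, not a PF.
Total 27; non-PF = 27−16 = 11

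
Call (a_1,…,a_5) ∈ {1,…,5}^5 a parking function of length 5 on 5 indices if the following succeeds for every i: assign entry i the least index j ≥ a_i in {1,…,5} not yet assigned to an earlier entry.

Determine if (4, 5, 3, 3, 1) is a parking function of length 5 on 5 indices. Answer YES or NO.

NO

Sorted: b = (1, 3, 3, 4, 5).
  b_1=1 ≤ 1
  b_2=3 > 2
  fails at i=2 ⇒ NO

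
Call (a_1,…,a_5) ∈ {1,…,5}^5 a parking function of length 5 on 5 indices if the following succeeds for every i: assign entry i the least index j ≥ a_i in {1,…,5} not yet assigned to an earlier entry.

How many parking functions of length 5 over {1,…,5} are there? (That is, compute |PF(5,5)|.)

Count = (5−5+1)·(5+1)^(5−1) = 1×1296 = 1296 (Pollak)
One tuple (2,5,1,1,2) → sorted (1,1,2,2,5): b_i ≤ i ∀i, a PF.

1296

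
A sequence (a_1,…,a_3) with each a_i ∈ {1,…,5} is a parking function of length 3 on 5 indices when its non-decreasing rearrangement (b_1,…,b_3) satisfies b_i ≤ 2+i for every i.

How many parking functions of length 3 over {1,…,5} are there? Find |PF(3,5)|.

|PF(3,5)| = 3·6^2 = 3×36 = 108 (Pollak)
One tuple (3,4,4) → sorted (3,4,4): b_i ≤ 2+i ∀i, a PF.

108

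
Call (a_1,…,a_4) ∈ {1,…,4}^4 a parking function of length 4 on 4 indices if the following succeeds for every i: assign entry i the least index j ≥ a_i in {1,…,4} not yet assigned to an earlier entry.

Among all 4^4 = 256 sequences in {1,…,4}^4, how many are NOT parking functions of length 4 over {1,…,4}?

|PF(4,4)| = (4+1−4)·(4+1)^{4−1} = 1×125 = 125 (Pollak)
Check (3,4,4,4) → sorted (3,4,4,4): b_1=3>1, not a PF.
So 256 − 125 = 131 fail.

131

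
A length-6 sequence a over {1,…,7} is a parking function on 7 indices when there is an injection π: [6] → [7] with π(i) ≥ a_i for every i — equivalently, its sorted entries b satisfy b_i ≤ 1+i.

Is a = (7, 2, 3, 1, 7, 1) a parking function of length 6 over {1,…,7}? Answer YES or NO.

Order a: b = (1, 1, 2, 3, 7, 7).
  b_1=1 ≤ 2
  b_2=1 ≤ 3
  b_3=2 ≤ 4
  b_4=3 ≤ 5
  b_5=7 > 6
  fails at i=5 ⇒ NO

NO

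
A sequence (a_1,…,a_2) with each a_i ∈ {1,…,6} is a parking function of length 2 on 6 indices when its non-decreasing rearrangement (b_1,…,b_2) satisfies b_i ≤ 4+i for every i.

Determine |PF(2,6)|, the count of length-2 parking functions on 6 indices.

#PF = 5·7^1 = 5 · 7 = 35 (Konheim–Weiss)
E.g. (4,5) → sorted (4,5): b_i ≤ 4+i ∀i, a PF.

35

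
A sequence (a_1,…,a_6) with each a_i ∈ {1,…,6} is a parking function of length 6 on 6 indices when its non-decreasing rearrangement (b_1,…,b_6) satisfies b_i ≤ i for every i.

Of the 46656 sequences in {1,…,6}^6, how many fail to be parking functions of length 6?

29849

|PF(6,6)| = 1·7^5 = 1·16807 = 16807 (Pollak)
Example (4,6,3,4,6,4) → sorted (3,4,4,4,6,6): b_1=3>1, not a PF.
Total 46656; non-PF = 46656−16807 = 29849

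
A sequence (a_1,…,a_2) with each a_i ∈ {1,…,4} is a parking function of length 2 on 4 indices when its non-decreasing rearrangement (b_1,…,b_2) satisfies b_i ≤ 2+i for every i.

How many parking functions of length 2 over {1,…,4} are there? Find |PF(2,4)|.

15

#PF = 3·5^1 = 3·5 = 15 (Pollak)
Example (2,1) → sorted (1,2): b_i ≤ 2+i ∀i, a PF.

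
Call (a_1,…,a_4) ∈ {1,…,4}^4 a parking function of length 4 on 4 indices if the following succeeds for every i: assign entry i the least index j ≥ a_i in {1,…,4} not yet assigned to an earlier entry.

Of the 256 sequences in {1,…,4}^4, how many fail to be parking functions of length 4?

|PF| = 1·5^3 = 1·125 = 125 [KW]
Check (2,4,4,2) → sorted (2,2,4,4): b_1=2>1, not a PF.
4^4 − 125 = 256 − 125 = 131

131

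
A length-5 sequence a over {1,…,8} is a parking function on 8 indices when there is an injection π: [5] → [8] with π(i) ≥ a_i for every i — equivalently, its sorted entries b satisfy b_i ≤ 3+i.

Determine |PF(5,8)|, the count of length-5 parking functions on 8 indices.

26244

|PF| = (9−5)·9^(5−1) = 4 · 6561 = 26244 (Konheim–Weiss)
One tuple (1,8,7,3,6) → sorted (1,3,6,7,8): b_i ≤ 3+i ∀i, a PF.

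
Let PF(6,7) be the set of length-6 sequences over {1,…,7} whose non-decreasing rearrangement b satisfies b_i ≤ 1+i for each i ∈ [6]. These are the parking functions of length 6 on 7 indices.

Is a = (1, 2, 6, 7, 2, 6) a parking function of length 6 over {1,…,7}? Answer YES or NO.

Sorted: b = (1, 2, 2, 6, 6, 7).
  b_1=1 ≤ 2
  b_2=2 ≤ 3
  b_3=2 ≤ 4
  b_4=6 > 5
  fails at i=4 ⇒ NO

NO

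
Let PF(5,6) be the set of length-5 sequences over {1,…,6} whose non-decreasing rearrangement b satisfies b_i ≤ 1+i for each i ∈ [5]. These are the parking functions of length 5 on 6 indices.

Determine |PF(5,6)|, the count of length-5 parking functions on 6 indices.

4802

|PF(5,6)| = 2·7^4 = 2 · 2401 = 4802
One tuple (5,5,1,4,3) → sorted (1,3,4,5,5): b_i ≤ 1+i ∀i, a PF.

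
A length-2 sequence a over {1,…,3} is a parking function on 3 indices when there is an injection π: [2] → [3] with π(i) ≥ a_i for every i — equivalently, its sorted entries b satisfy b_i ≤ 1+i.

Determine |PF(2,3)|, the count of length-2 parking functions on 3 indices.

|PF(2,3)| = (3+1−2)·(3+1)^{2−1} = 2×4 = 8
Example (2,1) → sorted (1,2): b_i ≤ 1+i ∀i, a PF.

8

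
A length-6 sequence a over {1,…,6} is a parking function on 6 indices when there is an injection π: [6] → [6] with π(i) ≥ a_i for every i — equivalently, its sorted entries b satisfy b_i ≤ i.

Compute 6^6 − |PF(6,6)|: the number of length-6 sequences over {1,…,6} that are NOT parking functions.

#PF = (7−6)·7^(6−1) = 1·16807 = 16807
E.g. (6,5,4,4,2,5) → sorted (2,4,4,5,5,6): b_1=2>1, not a PF.
6^6 − 16807 = 46656 − 16807 = 29849

29849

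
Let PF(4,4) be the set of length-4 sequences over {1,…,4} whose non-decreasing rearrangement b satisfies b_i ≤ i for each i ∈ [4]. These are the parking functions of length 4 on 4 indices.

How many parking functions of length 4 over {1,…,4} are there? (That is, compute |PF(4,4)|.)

125

#PF = (4−4+1)·(4+1)^(4−1) = 1×125 = 125
One tuple (1,3,1,4) → sorted (1,1,3,4): b_i ≤ i ∀i, a PF.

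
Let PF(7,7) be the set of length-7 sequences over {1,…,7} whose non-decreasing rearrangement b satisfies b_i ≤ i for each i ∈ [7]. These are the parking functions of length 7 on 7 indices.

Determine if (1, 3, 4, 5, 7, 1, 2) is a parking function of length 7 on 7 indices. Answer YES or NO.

YES

Sorted: b = (1, 1, 2, 3, 4, 5, 7).
  b_1=1 ≤ 1
  b_2=1 ≤ 2
  b_3=2 ≤ 3
  b_4=3 ≤ 4
  b_5=4 ≤ 5
  b_6=5 ≤ 6
  b_7=7 ≤ 7
All bounds hold ⇒ YES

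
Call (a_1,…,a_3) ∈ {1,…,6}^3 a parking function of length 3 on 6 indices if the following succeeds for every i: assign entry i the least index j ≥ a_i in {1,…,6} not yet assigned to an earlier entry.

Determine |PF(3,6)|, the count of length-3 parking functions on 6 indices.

|PF(3,6)| = (6−3+1)·(6+1)^(3−1) = 4 · 49 = 196 (Pollak)
Example (6,1,4) → sorted (1,4,6): b_i ≤ 3+i ∀i, a PF.

196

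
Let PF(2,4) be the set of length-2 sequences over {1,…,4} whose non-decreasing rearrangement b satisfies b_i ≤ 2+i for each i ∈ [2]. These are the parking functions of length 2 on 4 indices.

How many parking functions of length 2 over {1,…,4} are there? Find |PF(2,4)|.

|PF(2,4)| = (4+1−2)·(4+1)^{2−1} = 3×5 = 15
Example (4,3) → sorted (3,4): b_i ≤ 2+i ∀i, a PF.

15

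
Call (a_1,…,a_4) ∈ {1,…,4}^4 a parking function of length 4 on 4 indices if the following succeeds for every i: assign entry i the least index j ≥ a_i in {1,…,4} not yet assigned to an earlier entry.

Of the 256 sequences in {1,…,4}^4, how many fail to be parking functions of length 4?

131

Count = (5−4)·5^(4−1) = 1 · 125 = 125 (Konheim–Weiss)
Example (4,3,3,3) → sorted (3,3,3,4): b_1=3>1, not a PF.
So 256 − 125 = 131 fail.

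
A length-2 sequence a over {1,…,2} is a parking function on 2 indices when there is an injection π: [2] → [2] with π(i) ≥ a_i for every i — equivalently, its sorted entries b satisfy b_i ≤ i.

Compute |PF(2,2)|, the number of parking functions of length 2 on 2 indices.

#PF = (2−2+1)·(2+1)^(2−1) = 1×3 = 3 (Konheim–Weiss)
Example (1,2) → sorted (1,2): b_i ≤ i ∀i, a PF.

3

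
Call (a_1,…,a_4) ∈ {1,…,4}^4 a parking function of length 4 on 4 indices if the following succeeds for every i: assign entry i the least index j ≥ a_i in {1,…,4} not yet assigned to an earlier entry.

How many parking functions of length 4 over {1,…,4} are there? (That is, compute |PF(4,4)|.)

125

|PF| = (4+1−4)·(4+1)^{4−1} = 1 · 125 = 125 (Konheim–Weiss)
E.g. (2,4,1,3) → sorted (1,2,3,4): b_i ≤ i ∀i, a PF.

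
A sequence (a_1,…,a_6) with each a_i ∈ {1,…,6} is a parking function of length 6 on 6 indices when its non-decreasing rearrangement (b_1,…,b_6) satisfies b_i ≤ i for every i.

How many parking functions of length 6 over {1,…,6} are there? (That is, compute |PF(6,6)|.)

16807

|PF(6,6)| = (7−6)·7^(6−1) = 1·16807 = 16807
E.g. (3,4,4,1,1,6) → sorted (1,1,3,4,4,6): b_i ≤ i ∀i, a PF.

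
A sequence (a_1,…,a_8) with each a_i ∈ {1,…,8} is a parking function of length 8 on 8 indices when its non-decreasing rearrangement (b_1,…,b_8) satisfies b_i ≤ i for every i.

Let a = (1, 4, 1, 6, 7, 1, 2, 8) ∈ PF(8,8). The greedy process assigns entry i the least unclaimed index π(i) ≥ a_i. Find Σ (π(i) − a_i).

Σπ = 8·9/2 = 36 (π permutes [8]); Σa = 1+4+1+6+7+1+2+8 = 30; disp = 36−30 = 6.

6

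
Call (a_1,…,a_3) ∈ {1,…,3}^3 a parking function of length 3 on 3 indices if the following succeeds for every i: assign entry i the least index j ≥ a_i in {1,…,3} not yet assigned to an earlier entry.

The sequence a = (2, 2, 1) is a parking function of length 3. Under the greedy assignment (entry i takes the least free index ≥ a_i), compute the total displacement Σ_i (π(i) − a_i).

Σπ(i) = 1+…+3 = 6; Σa = 2+2+1 = 5; disp = 6−5 = 1.

1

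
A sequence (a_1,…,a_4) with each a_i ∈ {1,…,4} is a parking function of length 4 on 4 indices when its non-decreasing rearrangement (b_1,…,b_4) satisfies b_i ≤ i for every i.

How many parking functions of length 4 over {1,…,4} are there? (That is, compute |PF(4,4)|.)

|PF| = (5−4)·5^(4−1) = 1 · 125 = 125 (Konheim–Weiss)
Check (4,1,1,1) → sorted (1,1,1,4): b_i ≤ i ∀i, a PF.

125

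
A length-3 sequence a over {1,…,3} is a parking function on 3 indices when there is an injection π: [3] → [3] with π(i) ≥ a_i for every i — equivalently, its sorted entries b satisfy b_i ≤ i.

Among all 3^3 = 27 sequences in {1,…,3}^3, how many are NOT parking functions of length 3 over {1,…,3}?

11

|PF| = (3−3+1)·(3+1)^(3−1) = 1·16 = 16
Example (2,2,2) → sorted (2,2,2): b_1=2>1, not a PF.
Total 27; non-PF = 27−16 = 11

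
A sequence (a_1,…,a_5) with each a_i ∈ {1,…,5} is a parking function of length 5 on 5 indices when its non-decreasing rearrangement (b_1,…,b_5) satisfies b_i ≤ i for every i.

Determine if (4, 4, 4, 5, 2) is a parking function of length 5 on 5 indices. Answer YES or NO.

NO

Sorted: b = (2, 4, 4, 4, 5).
  b_1=2 > 1
  fails at i=1 ⇒ NO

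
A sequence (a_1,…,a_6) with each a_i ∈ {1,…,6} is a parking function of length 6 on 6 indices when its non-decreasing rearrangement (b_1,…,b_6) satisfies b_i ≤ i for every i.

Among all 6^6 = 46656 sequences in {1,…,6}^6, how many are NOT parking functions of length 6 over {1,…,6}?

29849

|PF| = (7−6)·7^(6−1) = 1 · 16807 = 16807 [KW]
Check (2,4,6,6,1,4) → sorted (1,2,4,4,6,6): b_3=4>3, not a PF.
6^6 − 16807 = 46656 − 16807 = 29849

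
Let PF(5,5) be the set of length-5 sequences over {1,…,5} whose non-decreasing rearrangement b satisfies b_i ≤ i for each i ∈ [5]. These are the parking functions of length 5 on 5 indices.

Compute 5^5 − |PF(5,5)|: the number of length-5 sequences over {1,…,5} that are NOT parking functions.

|PF| = (5−5+1)·(5+1)^(5−1) = 1×1296 = 1296 [KW]
E.g. (3,5,5,5,1) → sorted (1,3,5,5,5): b_2=3>2, not a PF.
Total 3125; non-PF = 3125−1296 = 1829

1829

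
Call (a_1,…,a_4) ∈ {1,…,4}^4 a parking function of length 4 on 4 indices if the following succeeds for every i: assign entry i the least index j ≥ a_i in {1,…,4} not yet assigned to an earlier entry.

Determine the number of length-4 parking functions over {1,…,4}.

|PF(4,4)| = 1·5^3 = 1 · 125 = 125 (Pollak)
Example (2,4,3,1) → sorted (1,2,3,4): b_i ≤ i ∀i, a PF.

125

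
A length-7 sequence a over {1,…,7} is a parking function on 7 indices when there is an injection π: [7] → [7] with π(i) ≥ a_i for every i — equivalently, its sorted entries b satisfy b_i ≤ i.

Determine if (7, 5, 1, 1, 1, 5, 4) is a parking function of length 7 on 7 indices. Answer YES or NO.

YES

Sorted: b = (1, 1, 1, 4, 5, 5, 7).
  b_1=1 ≤ 1
  b_2=1 ≤ 2
  b_3=1 ≤ 3
  b_4=4 ≤ 4
  b_5=5 ≤ 5
  b_6=5 ≤ 6
  b_7=7 ≤ 7
All bounds hold ⇒ YES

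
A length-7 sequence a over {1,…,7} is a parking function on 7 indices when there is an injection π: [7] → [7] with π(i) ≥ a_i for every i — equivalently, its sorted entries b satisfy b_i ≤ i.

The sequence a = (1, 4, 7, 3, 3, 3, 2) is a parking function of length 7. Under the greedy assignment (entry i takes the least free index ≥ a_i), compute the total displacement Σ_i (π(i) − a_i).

Σπ = 7·8/2 = 28 (π permutes [7]); Σa = 1+4+7+3+3+3+2 = 23; disp = 28−23 = 5.

5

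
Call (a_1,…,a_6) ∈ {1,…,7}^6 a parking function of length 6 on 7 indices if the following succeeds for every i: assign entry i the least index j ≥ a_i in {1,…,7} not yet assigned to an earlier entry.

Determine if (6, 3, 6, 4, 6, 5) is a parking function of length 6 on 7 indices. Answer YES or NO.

NO

Sorted: b = (3, 4, 5, 6, 6, 6).
  b_1=3 > 2
  fails at i=1 ⇒ NO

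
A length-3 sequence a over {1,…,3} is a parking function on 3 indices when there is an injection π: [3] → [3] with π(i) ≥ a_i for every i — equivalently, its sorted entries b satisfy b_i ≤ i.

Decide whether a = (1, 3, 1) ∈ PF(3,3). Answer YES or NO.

Order a: b = (1, 1, 3).
  b_1=1 ≤ 1
  b_2=1 ≤ 2
  b_3=3 ≤ 3
All bounds hold ⇒ YES

YES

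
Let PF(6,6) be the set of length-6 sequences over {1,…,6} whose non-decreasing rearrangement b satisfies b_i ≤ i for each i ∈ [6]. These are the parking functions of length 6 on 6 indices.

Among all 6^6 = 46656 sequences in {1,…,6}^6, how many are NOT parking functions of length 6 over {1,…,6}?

Count = (6+1−6)·(6+1)^{6−1} = 1·16807 = 16807 [KW]
Check (5,4,6,2,6,5) → sorted (2,4,5,5,6,6): b_1=2>1, not a PF.
6^6 − 16807 = 46656 − 16807 = 29849

29849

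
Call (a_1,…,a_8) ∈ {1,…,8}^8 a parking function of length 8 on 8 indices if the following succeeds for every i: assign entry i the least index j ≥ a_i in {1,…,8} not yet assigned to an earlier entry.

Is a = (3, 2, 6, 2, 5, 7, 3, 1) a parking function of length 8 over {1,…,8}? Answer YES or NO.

YES

Order a: b = (1, 2, 2, 3, 3, 5, 6, 7).
  b_1=1 ≤ 1
  b_2=2 ≤ 2
  b_3=2 ≤ 3
  b_4=3 ≤ 4
  b_5=3 ≤ 5
  b_6=5 ≤ 6
  b_7=6 ≤ 7
  b_8=7 ≤ 8
All bounds hold ⇒ YES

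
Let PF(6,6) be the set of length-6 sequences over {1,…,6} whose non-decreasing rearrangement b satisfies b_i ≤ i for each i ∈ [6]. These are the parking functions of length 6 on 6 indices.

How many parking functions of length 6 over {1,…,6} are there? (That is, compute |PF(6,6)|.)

16807

Count = (6−6+1)·(6+1)^(6−1) = 1·16807 = 16807
E.g. (5,2,1,2,2,4) → sorted (1,2,2,2,4,5): b_i ≤ i ∀i, a PF.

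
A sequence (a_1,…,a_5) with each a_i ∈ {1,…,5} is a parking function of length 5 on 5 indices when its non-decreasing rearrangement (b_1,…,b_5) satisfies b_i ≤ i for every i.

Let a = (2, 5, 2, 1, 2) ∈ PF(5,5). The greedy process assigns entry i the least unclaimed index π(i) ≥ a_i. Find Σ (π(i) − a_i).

Σπ(i) = 1+…+5 = 15; Σa = 2+5+2+1+2 = 12; disp = 15−12 = 3.

3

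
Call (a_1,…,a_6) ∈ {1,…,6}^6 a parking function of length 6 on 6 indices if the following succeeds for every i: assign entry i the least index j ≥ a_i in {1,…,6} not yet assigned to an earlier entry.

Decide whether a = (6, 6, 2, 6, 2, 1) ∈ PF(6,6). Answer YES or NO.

NO

Sorted: b = (1, 2, 2, 6, 6, 6).
  b_1=1 ≤ 1
  b_2=2 ≤ 2
  b_3=2 ≤ 3
  b_4=6 > 4
  fails at i=4 ⇒ NO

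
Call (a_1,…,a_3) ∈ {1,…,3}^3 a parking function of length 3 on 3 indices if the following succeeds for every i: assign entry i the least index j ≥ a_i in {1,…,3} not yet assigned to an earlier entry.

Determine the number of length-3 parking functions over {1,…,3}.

16

#PF = (3+1−3)·(3+1)^{3−1} = 1×16 = 16 (Pollak)
Example (1,1,3) → sorted (1,1,3): b_i ≤ i ∀i, a PF.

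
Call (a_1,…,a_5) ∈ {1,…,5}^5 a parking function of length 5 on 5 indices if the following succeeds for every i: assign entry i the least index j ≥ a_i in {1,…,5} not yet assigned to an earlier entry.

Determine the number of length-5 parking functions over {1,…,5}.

1296

#PF = 1·6^4 = 1×1296 = 1296 [KW]
Check (1,2,4,3,4) → sorted (1,2,3,4,4): b_i ≤ i ∀i, a PF.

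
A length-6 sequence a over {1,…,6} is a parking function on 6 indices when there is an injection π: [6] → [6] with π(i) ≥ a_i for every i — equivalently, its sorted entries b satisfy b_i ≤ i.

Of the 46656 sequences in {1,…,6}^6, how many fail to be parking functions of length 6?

29849

Count = (6+1−6)·(6+1)^{6−1} = 1 · 16807 = 16807 (Pollak)
Example (5,4,4,2,4,4) → sorted (2,4,4,4,4,5): b_1=2>1, not a PF.
So 46656 − 16807 = 29849 fail.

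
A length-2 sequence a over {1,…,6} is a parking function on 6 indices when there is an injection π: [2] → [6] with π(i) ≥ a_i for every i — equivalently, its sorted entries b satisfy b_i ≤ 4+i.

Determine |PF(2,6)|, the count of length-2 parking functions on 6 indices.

35

|PF(2,6)| = 5·7^1 = 5·7 = 35
E.g. (4,3) → sorted (3,4): b_i ≤ 4+i ∀i, a PF.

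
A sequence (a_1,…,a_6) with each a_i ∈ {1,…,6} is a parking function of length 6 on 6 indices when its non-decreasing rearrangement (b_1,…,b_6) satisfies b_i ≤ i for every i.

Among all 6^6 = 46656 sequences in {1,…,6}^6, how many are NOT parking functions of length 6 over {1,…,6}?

29849

#PF = (6−6+1)·(6+1)^(6−1) = 1 · 16807 = 16807
Example (6,5,6,2,5,5) → sorted (2,5,5,5,6,6): b_1=2>1, not a PF.
So 46656 − 16807 = 29849 fail.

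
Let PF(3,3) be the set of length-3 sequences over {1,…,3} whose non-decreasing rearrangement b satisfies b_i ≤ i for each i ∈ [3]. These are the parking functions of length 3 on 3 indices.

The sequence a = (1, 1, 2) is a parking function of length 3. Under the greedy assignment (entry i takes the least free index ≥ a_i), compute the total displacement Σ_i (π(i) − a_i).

Σπ = 3·4/2 = 6 (π permutes [3]); Σa = 1+1+2 = 4; disp = 6−4 = 2.

2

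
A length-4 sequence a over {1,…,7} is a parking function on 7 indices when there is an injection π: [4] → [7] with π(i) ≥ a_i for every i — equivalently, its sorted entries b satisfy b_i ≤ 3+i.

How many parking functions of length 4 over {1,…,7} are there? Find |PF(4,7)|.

2048

#PF = (7+1−4)·(7+1)^{4−1} = 4·512 = 2048 [KW]
One tuple (7,4,6,4) → sorted (4,4,6,7): b_i ≤ 3+i ∀i, a PF.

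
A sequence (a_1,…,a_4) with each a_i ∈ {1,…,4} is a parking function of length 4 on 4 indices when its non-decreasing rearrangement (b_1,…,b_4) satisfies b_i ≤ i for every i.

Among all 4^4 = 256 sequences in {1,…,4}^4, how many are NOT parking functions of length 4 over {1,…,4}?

131

|PF| = (4+1−4)·(4+1)^{4−1} = 1×125 = 125 (Konheim–Weiss)
Check (3,3,4,4) → sorted (3,3,4,4): b_1=3>1, not a PF.
4^4 − 125 = 256 − 125 = 131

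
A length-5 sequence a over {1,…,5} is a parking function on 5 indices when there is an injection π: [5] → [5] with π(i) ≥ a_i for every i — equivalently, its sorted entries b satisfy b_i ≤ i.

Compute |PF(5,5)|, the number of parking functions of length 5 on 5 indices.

1296

#PF = (6−5)·6^(5−1) = 1·1296 = 1296 (Pollak)
Check (2,2,4,1,2) → sorted (1,2,2,2,4): b_i ≤ i ∀i, a PF.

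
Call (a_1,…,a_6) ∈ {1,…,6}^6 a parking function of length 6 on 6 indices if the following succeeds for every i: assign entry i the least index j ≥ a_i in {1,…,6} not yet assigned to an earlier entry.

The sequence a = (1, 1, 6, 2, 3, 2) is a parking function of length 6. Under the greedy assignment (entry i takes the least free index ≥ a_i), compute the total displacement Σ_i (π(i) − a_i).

Σπ = 6·7/2 = 21 (π permutes [6]); Σa = 1+1+6+2+3+2 = 15; disp = 21−15 = 6.

6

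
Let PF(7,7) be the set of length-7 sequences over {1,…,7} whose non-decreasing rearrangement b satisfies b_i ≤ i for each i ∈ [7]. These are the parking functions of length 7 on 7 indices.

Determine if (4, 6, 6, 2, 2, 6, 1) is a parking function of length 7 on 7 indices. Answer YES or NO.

NO

Order a: b = (1, 2, 2, 4, 6, 6, 6).
  b_1=1 ≤ 1
  b_2=2 ≤ 2
  b_3=2 ≤ 3
  b_4=4 ≤ 4
  b_5=6 > 5
  fails at i=5 ⇒ NO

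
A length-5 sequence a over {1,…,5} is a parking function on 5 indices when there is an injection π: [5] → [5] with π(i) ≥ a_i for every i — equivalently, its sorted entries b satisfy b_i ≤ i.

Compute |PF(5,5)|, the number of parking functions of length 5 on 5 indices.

1296

Count = 1·6^4 = 1 · 1296 = 1296 (Pollak)
One tuple (3,5,2,1,1) → sorted (1,1,2,3,5): b_i ≤ i ∀i, a PF.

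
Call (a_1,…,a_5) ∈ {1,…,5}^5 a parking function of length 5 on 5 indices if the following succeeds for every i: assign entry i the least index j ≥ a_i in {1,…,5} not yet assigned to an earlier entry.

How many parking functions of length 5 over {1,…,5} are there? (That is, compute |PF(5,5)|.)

1296

Count = (6−5)·6^(5−1) = 1·1296 = 1296 (Pollak)
Check (5,1,1,2,3) → sorted (1,1,2,3,5): b_i ≤ i ∀i, a PF.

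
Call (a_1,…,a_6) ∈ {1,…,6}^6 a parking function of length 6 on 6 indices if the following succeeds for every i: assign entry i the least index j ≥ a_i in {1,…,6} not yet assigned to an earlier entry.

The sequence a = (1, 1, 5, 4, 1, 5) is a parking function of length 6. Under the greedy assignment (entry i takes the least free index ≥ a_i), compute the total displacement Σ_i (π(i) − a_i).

Σπ(i) = 1+…+6 = 21; Σa = 1+1+5+4+1+5 = 17; disp = 21−17 = 4.

4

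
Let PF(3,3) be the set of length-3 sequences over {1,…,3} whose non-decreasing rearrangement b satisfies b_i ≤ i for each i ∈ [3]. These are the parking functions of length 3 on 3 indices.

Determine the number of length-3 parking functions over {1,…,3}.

16

Count = (4−3)·4^(3−1) = 1·16 = 16 (Pollak)
Check (1,2,2) → sorted (1,2,2): b_i ≤ i ∀i, a PF.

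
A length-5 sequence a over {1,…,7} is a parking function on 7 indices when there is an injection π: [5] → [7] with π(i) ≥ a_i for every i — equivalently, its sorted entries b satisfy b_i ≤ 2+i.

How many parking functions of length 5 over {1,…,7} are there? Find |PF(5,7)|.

Count = (7−5+1)·(7+1)^(5−1) = 3×4096 = 12288 (Konheim–Weiss)
Example (5,2,2,2,5) → sorted (2,2,2,5,5): b_i ≤ 2+i ∀i, a PF.

12288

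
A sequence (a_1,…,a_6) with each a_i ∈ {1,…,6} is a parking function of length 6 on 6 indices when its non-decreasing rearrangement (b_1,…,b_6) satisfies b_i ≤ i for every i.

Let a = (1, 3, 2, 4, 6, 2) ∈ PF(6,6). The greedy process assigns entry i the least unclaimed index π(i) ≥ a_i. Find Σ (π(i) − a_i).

3

Σπ = 6·7/2 = 21 (π permutes [6]); Σa = 1+3+2+4+6+2 = 18; disp = 21−18 = 3.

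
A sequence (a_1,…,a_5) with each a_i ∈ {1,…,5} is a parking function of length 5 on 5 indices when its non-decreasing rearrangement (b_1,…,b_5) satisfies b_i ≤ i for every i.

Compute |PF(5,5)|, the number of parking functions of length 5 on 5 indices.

1296

|PF| = (5−5+1)·(5+1)^(5−1) = 1·1296 = 1296 (Konheim–Weiss)
One tuple (1,2,1,4,5) → sorted (1,1,2,4,5): b_i ≤ i ∀i, a PF.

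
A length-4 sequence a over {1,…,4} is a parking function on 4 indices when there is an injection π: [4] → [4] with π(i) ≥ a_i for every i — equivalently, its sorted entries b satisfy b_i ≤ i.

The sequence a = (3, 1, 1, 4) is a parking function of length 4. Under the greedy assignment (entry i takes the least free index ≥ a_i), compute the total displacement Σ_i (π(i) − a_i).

1

Σπ(i) = 1+…+4 = 10; Σa = 3+1+1+4 = 9; disp = 10−9 = 1.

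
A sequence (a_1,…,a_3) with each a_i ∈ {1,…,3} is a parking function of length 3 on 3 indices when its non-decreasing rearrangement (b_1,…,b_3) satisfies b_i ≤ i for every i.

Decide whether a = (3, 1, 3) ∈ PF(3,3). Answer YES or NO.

Sorted: b = (1, 3, 3).
  b_1=1 ≤ 1
  b_2=3 > 2
  fails at i=2 ⇒ NO

NO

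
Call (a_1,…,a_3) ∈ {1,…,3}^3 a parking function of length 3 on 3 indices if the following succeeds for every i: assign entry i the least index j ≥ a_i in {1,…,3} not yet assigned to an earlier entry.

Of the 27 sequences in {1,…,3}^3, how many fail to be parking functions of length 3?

11

Count = (3+1−3)·(3+1)^{3−1} = 1·16 = 16 [KW]
Example (2,2,3) → sorted (2,2,3): b_1=2>1, not a PF.
Total 27; non-PF = 27−16 = 11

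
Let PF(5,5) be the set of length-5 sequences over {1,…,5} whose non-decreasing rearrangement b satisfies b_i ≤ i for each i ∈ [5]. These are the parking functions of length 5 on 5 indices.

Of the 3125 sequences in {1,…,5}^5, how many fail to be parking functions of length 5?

Count = (6−5)·6^(5−1) = 1×1296 = 1296 (Pollak)
E.g. (5,3,5,2,2) → sorted (2,2,3,5,5): b_1=2>1, not a PF.
Total 3125; non-PF = 3125−1296 = 1829

1829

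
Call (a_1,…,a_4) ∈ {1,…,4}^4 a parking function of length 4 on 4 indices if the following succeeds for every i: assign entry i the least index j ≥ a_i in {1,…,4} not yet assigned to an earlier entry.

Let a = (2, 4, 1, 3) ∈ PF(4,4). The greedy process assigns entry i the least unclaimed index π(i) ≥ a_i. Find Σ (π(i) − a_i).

Σπ = 4·5/2 = 10 (π permutes [4]); Σa = 2+4+1+3 = 10; disp = 10−10 = 0.

0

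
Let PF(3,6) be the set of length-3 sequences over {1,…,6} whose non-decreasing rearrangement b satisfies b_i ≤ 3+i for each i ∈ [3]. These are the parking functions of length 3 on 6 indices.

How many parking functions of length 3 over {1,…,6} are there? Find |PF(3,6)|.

|PF(3,6)| = 4·7^2 = 4 · 49 = 196 [KW]
One tuple (1,1,5) → sorted (1,1,5): b_i ≤ 3+i ∀i, a PF.

196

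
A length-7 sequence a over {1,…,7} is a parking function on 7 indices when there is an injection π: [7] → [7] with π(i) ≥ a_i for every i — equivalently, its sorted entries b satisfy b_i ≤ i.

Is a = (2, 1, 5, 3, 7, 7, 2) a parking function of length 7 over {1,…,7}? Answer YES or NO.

NO

Rearranged: b = (1, 2, 2, 3, 5, 7, 7).
  b_1=1 ≤ 1
  b_2=2 ≤ 2
  b_3=2 ≤ 3
  b_4=3 ≤ 4
  b_5=5 ≤ 5
  b_6=7 > 6
  fails at i=6 ⇒ NO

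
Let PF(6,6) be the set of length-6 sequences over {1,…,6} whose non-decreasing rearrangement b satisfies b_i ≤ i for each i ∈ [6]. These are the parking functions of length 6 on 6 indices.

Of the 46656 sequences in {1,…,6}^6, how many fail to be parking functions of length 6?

29849

#PF = 1·7^5 = 1·16807 = 16807 [KW]
One tuple (5,6,3,4,3,3) → sorted (3,3,3,4,5,6): b_1=3>1, not a PF.
So 46656 − 16807 = 29849 fail.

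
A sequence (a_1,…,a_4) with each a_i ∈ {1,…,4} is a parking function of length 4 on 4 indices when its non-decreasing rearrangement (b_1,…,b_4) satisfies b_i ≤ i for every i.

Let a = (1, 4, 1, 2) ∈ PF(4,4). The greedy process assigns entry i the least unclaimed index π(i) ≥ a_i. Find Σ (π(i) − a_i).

Σπ = 10 ({1..4} each once); Σa = 1+4+1+2 = 8; disp = 10−8 = 2.

2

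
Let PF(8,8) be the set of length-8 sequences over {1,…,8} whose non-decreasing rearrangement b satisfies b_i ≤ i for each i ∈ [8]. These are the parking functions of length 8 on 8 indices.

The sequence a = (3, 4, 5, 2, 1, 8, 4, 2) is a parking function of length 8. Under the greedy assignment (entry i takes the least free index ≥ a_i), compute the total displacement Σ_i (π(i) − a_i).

Σπ = 8·9/2 = 36 (π permutes [8]); Σa = 3+4+5+2+1+8+4+2 = 29; disp = 36−29 = 7.

7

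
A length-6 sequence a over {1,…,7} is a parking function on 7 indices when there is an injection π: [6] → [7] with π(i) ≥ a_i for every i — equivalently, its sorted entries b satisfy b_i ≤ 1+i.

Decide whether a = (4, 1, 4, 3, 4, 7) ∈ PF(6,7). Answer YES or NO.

YES

Rearranged: b = (1, 3, 4, 4, 4, 7).
  b_1=1 ≤ 2
  b_2=3 ≤ 3
  b_3=4 ≤ 4
  b_4=4 ≤ 5
  b_5=4 ≤ 6
  b_6=7 ≤ 7
All bounds hold ⇒ YES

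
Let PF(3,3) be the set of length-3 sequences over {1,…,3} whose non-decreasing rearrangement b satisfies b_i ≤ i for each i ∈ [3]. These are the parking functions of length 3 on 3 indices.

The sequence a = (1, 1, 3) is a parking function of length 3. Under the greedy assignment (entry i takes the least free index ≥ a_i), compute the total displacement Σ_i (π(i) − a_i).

1

Σπ = 6 ({1..3} each once); Σa = 1+1+3 = 5; disp = 6−5 = 1.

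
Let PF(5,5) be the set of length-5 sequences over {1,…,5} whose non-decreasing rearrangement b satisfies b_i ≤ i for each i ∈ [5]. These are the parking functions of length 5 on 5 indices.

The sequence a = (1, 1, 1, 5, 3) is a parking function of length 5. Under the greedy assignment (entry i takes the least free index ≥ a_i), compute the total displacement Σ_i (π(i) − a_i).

4

Σπ = 5·6/2 = 15 (π permutes [5]); Σa = 1+1+1+5+3 = 11; disp = 15−11 = 4.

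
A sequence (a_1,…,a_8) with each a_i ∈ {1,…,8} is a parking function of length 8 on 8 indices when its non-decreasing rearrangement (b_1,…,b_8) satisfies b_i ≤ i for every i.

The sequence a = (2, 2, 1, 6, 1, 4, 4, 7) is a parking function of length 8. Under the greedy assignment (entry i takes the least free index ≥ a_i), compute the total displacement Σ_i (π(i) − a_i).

Σπ(i) = 1+…+8 = 36; Σa = 2+2+1+6+1+4+4+7 = 27; disp = 36−27 = 9.

9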